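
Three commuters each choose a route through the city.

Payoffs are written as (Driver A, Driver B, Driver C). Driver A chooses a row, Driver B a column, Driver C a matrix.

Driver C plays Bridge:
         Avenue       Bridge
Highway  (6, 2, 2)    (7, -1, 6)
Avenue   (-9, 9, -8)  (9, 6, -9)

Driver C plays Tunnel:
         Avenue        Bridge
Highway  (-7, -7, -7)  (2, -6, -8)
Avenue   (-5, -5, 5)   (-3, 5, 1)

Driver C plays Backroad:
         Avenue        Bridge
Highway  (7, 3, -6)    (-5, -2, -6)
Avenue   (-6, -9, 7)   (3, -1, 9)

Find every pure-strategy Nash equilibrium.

The pure Nash equilibria are (Highway, Avenue, Bridge) and (Avenue, Bridge, Backroad).

(Highway, Avenue, Bridge): Driver A gets 6, best alternative -9; Driver B gets 2, best alternative -1; Driver C gets 2, best alternative -6. No profitable deviation — NE.
(Highway, Avenue, Tunnel): Driver A can switch to Avenue (-7 → -5). Not NE.
(Highway, Avenue, Backroad): Driver C can switch to Bridge (-6 → 2). Not NE.
(Highway, Bridge, Bridge): Driver A can switch to Avenue (7 → 9). Not NE.
(Highway, Bridge, Tunnel): Driver C can switch to Bridge (-8 → 6). Not NE.
(Highway, Bridge, Backroad): Driver A can switch to Avenue (-5 → 3). Not NE.
(Avenue, Avenue, Bridge): Driver A can switch to Highway (-9 → 6). Not NE.
(Avenue, Avenue, Tunnel): Driver B can switch to Bridge (-5 → 5). Not NE.
(Avenue, Avenue, Backroad): Driver A can switch to Highway (-6 → 7). Not NE.
(Avenue, Bridge, Bridge): Driver B can switch to Avenue (6 → 9). Not NE.
(Avenue, Bridge, Tunnel): Driver A can switch to Highway (-3 → 2). Not NE.
(Avenue, Bridge, Backroad): Driver A gets 3, best alternative -5; Driver B gets -1, best alternative -9; Driver C gets 9, best alternative 1. No profitable deviation — NE.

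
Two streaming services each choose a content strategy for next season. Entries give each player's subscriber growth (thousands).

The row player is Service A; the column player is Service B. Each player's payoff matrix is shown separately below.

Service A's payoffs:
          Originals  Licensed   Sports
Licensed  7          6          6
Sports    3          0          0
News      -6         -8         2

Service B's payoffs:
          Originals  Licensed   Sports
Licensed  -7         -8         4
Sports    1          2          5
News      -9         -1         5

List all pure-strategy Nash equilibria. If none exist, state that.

(Licensed, Sports)

For each player, find the best response to each opponent profile; mutual best responses are the pure NE.
Service A against Originals: payoffs 7, 3, -6 → best response Licensed.
Service A against Licensed: payoffs 6, 0, -8 → best response Licensed.
Service A against Sports: payoffs 6, 0, 2 → best response Licensed.
Service B against Licensed: payoffs -7, -8, 4 → best response Sports.
Service B against Sports: payoffs 1, 2, 5 → best response Sports.
Service B against News: payoffs -9, -1, 5 → best response Sports.
Mutual best responses: (Licensed, Sports).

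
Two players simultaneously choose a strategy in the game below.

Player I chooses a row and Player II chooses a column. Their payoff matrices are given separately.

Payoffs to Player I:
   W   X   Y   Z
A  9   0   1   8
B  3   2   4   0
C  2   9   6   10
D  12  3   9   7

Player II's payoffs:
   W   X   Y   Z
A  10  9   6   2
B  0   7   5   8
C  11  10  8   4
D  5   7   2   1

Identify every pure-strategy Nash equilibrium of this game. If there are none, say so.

(A, W): Player I can switch to D (9 → 12). Not NE.
(A, X): Player I can switch to B (0 → 2). Not NE.
(A, Y): Player I can switch to B (1 → 4). Not NE.
(A, Z): Player I can switch to C (8 → 10). Not NE.
(B, W): Player I can switch to A (3 → 9). Not NE.
(B, X): Player I can switch to C (2 → 9). Not NE.
(B, Y): Player I can switch to C (4 → 6). Not NE.
(B, Z): Player I can switch to A (0 → 8). Not NE.
(The remaining 8 profiles each have a profitable deviation by the same check.)

There is no pure-strategy Nash equilibrium.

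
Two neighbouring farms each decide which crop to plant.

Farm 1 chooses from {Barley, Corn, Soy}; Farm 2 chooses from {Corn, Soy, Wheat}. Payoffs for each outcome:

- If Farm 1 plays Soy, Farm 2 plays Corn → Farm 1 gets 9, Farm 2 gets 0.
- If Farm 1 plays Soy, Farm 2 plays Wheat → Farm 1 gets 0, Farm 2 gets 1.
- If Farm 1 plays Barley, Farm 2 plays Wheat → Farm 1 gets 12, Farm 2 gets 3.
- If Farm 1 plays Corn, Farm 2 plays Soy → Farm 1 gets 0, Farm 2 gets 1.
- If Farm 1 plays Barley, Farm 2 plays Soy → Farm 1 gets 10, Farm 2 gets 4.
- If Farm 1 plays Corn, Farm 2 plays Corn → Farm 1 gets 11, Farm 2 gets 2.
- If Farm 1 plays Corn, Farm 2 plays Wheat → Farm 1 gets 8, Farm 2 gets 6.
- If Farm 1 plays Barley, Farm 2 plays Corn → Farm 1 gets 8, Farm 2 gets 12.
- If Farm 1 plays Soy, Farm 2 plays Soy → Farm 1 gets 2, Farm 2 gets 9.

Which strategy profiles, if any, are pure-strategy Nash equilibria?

Farm 1 against Corn: payoffs 8, 11, 9 → best response Corn.
Farm 1 against Soy: payoffs 10, 0, 2 → best response Barley.
Farm 1 against Wheat: payoffs 12, 8, 0 → best response Barley.
Farm 2 against Barley: payoffs 12, 4, 3 → best response Corn.
Farm 2 against Corn: payoffs 2, 1, 6 → best response Wheat.
Farm 2 against Soy: payoffs 0, 9, 1 → best response Soy.
No profile is a mutual best response for all players.

There is no pure-strategy Nash equilibrium.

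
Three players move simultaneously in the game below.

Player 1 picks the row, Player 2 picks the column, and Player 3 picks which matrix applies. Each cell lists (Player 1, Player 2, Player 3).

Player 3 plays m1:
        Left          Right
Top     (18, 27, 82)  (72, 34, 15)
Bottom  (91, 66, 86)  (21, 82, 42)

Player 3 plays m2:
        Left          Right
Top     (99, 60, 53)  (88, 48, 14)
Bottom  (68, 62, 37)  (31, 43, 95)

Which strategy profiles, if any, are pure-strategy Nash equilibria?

The unique pure-strategy Nash equilibrium is (Top, Right, m1).

For each player, find the best response to each opponent profile; mutual best responses are the pure NE.
Player 1 against (Left, m1): payoffs 18, 91 → best response Bottom.
Player 1 against (Left, m2): payoffs 99, 68 → best response Top.
Player 1 against (Right, m1): payoffs 72, 21 → best response Top.
Player 1 against (Right, m2): payoffs 88, 31 → best response Top.
Player 2 against (Top, m1): payoffs 27, 34 → best response Right.
Player 2 against (Top, m2): payoffs 60, 48 → best response Left.
Player 2 against (Bottom, m1): payoffs 66, 82 → best response Right.
Player 2 against (Bottom, m2): payoffs 62, 43 → best response Left.
Player 3 against (Top, Left): payoffs 82, 53 → best response m1.
Player 3 against (Top, Right): payoffs 15, 14 → best response m1.
Player 3 against (Bottom, Left): payoffs 86, 37 → best response m1.
Player 3 against (Bottom, Right): payoffs 42, 95 → best response m2.
Mutual best responses: (Top, Right, m1).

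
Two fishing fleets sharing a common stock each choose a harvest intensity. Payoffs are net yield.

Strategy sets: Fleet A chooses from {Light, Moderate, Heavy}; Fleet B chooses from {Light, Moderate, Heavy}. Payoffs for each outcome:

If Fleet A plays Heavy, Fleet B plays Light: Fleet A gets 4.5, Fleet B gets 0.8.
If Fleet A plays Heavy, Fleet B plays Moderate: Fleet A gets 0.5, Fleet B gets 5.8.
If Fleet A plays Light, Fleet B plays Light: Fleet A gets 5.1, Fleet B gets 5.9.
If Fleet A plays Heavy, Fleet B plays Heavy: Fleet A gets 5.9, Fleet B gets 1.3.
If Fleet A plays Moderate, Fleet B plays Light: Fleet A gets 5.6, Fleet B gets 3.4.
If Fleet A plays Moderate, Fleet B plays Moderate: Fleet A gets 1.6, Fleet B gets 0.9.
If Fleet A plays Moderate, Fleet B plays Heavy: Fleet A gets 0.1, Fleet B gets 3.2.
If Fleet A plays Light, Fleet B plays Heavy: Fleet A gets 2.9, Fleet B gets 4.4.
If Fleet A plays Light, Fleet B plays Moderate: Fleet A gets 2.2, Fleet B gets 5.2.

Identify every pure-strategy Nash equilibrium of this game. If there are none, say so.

(Moderate, Light)

Mark each player's best response to every combination of opponents' strategies; a profile where every player is best-responding is a pure Nash equilibrium.
Fleet A against Light: payoffs 5.1, 5.6, 4.5 → best response Moderate.
Fleet A against Moderate: payoffs 2.2, 1.6, 0.5 → best response Light.
Fleet A against Heavy: payoffs 2.9, 0.1, 5.9 → best response Heavy.
Fleet B against Light: payoffs 5.9, 5.2, 4.4 → best response Light.
Fleet B against Moderate: payoffs 3.4, 0.9, 3.2 → best response Light.
Fleet B against Heavy: payoffs 0.8, 5.8, 1.3 → best response Moderate.
Mutual best responses: (Moderate, Light).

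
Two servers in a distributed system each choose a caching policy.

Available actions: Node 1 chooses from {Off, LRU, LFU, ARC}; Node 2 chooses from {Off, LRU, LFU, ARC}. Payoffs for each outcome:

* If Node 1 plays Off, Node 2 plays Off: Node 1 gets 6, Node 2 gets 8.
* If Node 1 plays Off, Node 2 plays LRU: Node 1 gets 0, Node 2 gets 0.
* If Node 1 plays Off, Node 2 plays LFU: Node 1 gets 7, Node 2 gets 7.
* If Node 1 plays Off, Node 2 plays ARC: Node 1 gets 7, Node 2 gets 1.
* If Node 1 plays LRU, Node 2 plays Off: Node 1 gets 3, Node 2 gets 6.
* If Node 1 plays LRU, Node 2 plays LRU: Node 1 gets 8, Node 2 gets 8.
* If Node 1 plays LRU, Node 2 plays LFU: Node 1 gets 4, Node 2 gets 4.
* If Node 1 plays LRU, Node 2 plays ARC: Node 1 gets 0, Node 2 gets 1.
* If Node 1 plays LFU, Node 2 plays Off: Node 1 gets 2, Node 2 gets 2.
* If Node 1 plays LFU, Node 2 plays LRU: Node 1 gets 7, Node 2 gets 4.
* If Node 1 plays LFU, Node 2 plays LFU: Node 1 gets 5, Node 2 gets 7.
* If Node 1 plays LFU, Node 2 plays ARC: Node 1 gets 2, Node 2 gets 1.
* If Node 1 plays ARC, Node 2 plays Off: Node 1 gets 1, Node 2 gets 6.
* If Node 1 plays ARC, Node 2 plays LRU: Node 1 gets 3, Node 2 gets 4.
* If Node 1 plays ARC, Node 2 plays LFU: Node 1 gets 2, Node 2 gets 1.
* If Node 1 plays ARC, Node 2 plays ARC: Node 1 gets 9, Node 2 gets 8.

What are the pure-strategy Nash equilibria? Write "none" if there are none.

(Off, Off), (LRU, LRU), (ARC, ARC)

(Off, Off): Node 1 gets 6, best alternative 3; Node 2 gets 8, best alternative 7. No profitable deviation — NE.
(Off, LRU): Node 1 can switch to LRU (0 → 8). Not NE.
(Off, LFU): Node 2 can switch to Off (7 → 8). Not NE.
(Off, ARC): Node 1 can switch to ARC (7 → 9). Not NE.
(LRU, Off): Node 1 can switch to Off (3 → 6). Not NE.
(LRU, LRU): Node 1 gets 8, best alternative 7; Node 2 gets 8, best alternative 6. No profitable deviation — NE.
(LRU, LFU): Node 1 can switch to Off (4 → 7). Not NE.
(LRU, ARC): Node 1 can switch to Off (0 → 7). Not NE.
(ARC, ARC): Node 1 gets 9, best alternative 7; Node 2 gets 8, best alternative 6. No profitable deviation — NE.
(The remaining 7 profiles each have a profitable deviation by the same check.)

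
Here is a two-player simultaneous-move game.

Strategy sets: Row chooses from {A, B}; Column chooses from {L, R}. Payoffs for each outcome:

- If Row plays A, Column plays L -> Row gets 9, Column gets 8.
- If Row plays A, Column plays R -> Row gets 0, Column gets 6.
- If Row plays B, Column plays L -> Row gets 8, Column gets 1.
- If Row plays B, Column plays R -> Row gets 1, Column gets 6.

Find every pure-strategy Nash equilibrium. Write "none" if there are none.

(A, L) and (B, R)

For each strategy profile, look for a profitable unilateral deviation.
(A, L): Row gets 9, best alternative 8; Column gets 8, best alternative 6. No profitable deviation — NE.
(A, R): Row can switch to B (0 → 1). Not NE.
(B, L): Row can switch to A (8 → 9). Not NE.
(B, R): Row gets 1, best alternative 0; Column gets 6, best alternative 1. No profitable deviation — NE.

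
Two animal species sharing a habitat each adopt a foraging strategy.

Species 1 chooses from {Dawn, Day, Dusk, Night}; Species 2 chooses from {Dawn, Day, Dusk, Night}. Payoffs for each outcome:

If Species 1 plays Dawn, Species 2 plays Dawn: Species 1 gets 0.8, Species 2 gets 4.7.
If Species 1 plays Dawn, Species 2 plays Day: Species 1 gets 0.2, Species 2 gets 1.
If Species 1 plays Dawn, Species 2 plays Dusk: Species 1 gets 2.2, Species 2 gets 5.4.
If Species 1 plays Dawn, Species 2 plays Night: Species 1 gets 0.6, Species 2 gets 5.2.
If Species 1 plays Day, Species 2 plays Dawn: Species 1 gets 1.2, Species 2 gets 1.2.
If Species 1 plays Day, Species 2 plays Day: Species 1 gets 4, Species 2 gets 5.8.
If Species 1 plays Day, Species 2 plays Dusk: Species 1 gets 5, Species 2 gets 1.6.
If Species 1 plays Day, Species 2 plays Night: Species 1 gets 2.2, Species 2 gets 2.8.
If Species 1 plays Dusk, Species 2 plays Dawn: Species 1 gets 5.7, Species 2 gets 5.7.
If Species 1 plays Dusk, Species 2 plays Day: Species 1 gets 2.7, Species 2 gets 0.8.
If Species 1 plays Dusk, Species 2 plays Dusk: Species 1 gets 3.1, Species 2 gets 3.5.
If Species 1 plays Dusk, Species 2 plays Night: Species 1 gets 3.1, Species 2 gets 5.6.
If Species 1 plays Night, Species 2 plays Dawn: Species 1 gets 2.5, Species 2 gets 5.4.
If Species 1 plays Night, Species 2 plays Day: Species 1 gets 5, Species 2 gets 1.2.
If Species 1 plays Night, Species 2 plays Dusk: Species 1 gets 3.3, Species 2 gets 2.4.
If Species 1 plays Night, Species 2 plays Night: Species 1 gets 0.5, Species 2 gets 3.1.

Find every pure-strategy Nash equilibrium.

(Dusk, Dawn)

Species 1 against Dawn: payoffs 0.8, 1.2, 5.7, 2.5 → best response Dusk.
Species 1 against Day: payoffs 0.2, 4, 2.7, 5 → best response Night.
Species 1 against Dusk: payoffs 2.2, 5, 3.1, 3.3 → best response Day.
Species 1 against Night: payoffs 0.6, 2.2, 3.1, 0.5 → best response Dusk.
Species 2 against Dawn: payoffs 4.7, 1, 5.4, 5.2 → best response Dusk.
Species 2 against Day: payoffs 1.2, 5.8, 1.6, 2.8 → best response Day.
Species 2 against Dusk: payoffs 5.7, 0.8, 3.5, 5.6 → best response Dawn.
Species 2 against Night: payoffs 5.4, 1.2, 2.4, 3.1 → best response Dawn.
Mutual best responses: (Dusk, Dawn).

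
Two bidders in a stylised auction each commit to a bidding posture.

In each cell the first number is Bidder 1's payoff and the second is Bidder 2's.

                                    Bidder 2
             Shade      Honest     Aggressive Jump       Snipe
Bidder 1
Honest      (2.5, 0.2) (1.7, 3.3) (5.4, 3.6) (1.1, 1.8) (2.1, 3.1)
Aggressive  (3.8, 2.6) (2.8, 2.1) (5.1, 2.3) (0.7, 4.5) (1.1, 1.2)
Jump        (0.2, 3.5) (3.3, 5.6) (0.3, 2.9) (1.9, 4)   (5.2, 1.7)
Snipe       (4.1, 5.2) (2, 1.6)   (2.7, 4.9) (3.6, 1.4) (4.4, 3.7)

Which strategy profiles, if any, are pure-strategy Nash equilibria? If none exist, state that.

For each strategy profile, look for a profitable unilateral deviation.
(Honest, Shade): Bidder 1 can switch to Aggressive (2.5 → 3.8). Not NE.
(Honest, Honest): Bidder 1 can switch to Aggressive (1.7 → 2.8). Not NE.
(Honest, Aggressive): Bidder 1 gets 5.4, best alternative 5.1; Bidder 2 gets 3.6, best alternative 3.3. No profitable deviation — NE.
(Honest, Jump): Bidder 1 can switch to Jump (1.1 → 1.9). Not NE.
(Honest, Snipe): Bidder 1 can switch to Jump (2.1 → 5.2). Not NE.
(Aggressive, Shade): Bidder 1 can switch to Snipe (3.8 → 4.1). Not NE.
(Aggressive, Honest): Bidder 1 can switch to Jump (2.8 → 3.3). Not NE.
(Aggressive, Aggressive): Bidder 1 can switch to Honest (5.1 → 5.4). Not NE.
(Aggressive, Jump): Bidder 1 can switch to Honest (0.7 → 1.1). Not NE.
(Aggressive, Snipe): Bidder 1 can switch to Honest (1.1 → 2.1). Not NE.
(Jump, Shade): Bidder 1 can switch to Honest (0.2 → 2.5). Not NE.
(Jump, Honest): Bidder 1 gets 3.3, best alternative 2.8; Bidder 2 gets 5.6, best alternative 4. No profitable deviation — NE.
(Snipe, Shade): Bidder 1 gets 4.1, best alternative 3.8; Bidder 2 gets 5.2, best alternative 4.9. No profitable deviation — NE.
(The remaining 7 profiles each have a profitable deviation by the same check.)

The pure Nash equilibria are (Honest, Aggressive) and (Jump, Honest) and (Snipe, Shade).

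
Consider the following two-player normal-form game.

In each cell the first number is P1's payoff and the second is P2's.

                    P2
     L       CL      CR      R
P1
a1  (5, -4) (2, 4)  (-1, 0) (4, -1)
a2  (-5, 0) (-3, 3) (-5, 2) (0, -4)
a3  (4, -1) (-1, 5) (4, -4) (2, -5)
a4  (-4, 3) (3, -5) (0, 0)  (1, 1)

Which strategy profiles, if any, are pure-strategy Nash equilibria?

There is no pure-strategy Nash equilibrium.

(a1, L): P2 can switch to CL (-4 → 4). Not NE.
(a1, CL): P1 can switch to a4 (2 → 3). Not NE.
(a1, CR): P1 can switch to a3 (-1 → 4). Not NE.
(a1, R): P2 can switch to CL (-1 → 4). Not NE.
(a2, L): P1 can switch to a1 (-5 → 5). Not NE.
(a2, CL): P1 can switch to a1 (-3 → 2). Not NE.
(The remaining 10 profiles each have a profitable deviation by the same check.)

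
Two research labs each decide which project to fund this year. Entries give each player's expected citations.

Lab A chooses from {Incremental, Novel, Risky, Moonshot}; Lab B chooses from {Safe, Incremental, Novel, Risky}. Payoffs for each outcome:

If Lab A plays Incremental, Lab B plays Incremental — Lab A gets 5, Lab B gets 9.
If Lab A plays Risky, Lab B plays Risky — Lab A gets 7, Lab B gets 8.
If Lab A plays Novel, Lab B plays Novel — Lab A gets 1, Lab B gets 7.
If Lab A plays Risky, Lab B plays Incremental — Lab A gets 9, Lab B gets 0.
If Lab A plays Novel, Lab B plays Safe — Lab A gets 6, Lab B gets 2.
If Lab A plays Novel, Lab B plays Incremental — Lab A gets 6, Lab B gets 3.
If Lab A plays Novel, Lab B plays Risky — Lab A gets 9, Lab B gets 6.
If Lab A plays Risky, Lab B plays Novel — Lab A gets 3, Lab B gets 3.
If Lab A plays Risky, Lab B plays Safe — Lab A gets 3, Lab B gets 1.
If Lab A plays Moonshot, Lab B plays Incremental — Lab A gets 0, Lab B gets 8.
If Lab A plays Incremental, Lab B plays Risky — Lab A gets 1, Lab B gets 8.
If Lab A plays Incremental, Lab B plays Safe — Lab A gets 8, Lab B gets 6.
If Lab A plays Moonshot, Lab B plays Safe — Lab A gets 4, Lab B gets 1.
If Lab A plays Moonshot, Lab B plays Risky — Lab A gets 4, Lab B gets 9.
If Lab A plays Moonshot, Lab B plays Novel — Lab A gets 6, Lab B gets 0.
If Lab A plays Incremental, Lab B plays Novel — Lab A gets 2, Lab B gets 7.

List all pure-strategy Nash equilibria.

none

Lab A against Safe: payoffs 8, 6, 3, 4 → best response Incremental.
Lab A against Incremental: payoffs 5, 6, 9, 0 → best response Risky.
Lab A against Novel: payoffs 2, 1, 3, 6 → best response Moonshot.
Lab A against Risky: payoffs 1, 9, 7, 4 → best response Novel.
Lab B against Incremental: payoffs 6, 9, 7, 8 → best response Incremental.
Lab B against Novel: payoffs 2, 3, 7, 6 → best response Novel.
Lab B against Risky: payoffs 1, 0, 3, 8 → best response Risky.
Lab B against Moonshot: payoffs 1, 8, 0, 9 → best response Risky.
No profile is a mutual best response for all players.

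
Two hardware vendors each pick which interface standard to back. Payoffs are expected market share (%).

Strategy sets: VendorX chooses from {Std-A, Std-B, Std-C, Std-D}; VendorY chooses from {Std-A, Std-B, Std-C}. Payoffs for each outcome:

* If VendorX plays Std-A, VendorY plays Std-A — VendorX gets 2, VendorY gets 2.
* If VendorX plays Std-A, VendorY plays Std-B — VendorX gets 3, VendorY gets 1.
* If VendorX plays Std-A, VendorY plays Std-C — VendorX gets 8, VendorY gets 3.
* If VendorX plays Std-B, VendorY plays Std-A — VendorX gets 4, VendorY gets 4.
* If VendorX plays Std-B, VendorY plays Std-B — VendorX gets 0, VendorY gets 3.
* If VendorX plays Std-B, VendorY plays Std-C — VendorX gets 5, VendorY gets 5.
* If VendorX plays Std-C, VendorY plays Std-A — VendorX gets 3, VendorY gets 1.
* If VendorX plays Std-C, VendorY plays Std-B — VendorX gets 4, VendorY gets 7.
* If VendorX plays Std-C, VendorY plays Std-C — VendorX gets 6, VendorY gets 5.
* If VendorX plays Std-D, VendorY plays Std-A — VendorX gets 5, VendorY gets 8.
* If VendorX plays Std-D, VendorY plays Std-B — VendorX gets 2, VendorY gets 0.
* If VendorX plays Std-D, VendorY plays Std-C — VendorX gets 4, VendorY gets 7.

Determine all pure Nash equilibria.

(Std-A, Std-C), (Std-C, Std-B), (Std-D, Std-A)

(Std-A, Std-A): VendorX can switch to Std-B (2 → 4). Not NE.
(Std-A, Std-B): VendorX can switch to Std-C (3 → 4). Not NE.
(Std-A, Std-C): VendorX gets 8, best alternative 6; VendorY gets 3, best alternative 2. No profitable deviation — NE.
(Std-B, Std-A): VendorX can switch to Std-D (4 → 5). Not NE.
(Std-B, Std-B): VendorX can switch to Std-A (0 → 3). Not NE.
(Std-B, Std-C): VendorX can switch to Std-A (5 → 8). Not NE.
(Std-C, Std-A): VendorX can switch to Std-B (3 → 4). Not NE.
(Std-C, Std-B): VendorX gets 4, best alternative 3; VendorY gets 7, best alternative 5. No profitable deviation — NE.
(Std-C, Std-C): VendorX can switch to Std-A (6 → 8). Not NE.
(Std-D, Std-A): VendorX gets 5, best alternative 4; VendorY gets 8, best alternative 7. No profitable deviation — NE.
(Std-D, Std-B): VendorX can switch to Std-A (2 → 3). Not NE.
(Std-D, Std-C): VendorX can switch to Std-A (4 → 8). Not NE.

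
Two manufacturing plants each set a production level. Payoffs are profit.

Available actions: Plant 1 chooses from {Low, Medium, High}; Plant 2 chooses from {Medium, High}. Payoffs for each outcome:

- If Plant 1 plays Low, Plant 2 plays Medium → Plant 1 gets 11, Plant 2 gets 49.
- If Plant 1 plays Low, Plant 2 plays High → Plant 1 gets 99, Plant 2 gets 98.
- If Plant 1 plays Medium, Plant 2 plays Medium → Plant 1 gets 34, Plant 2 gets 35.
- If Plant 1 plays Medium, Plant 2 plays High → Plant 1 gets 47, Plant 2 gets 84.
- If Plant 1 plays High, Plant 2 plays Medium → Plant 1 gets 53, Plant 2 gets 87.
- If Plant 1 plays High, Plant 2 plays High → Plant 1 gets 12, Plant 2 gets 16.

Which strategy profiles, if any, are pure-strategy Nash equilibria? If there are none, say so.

(Low, Medium): Plant 1 can switch to Medium (11 → 34). Not NE.
(Low, High): Plant 1 gets 99, best alternative 47; Plant 2 gets 98, best alternative 49. No profitable deviation — NE.
(Medium, Medium): Plant 1 can switch to High (34 → 53). Not NE.
(Medium, High): Plant 1 can switch to Low (47 → 99). Not NE.
(High, Medium): Plant 1 gets 53, best alternative 34; Plant 2 gets 87, best alternative 16. No profitable deviation — NE.
(High, High): Plant 1 can switch to Low (12 → 99). Not NE.

(Low, High); (High, Medium)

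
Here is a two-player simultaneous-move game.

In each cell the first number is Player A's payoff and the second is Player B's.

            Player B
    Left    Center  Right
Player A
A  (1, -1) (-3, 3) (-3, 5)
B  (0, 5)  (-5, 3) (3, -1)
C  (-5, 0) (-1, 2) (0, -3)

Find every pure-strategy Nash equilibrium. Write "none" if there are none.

Player A against Left: payoffs 1, 0, -5 → best response A.
Player A against Center: payoffs -3, -5, -1 → best response C.
Player A against Right: payoffs -3, 3, 0 → best response B.
Player B against A: payoffs -1, 3, 5 → best response Right.
Player B against B: payoffs 5, 3, -1 → best response Left.
Player B against C: payoffs 0, 2, -3 → best response Center.
Mutual best responses: (C, Center).

Pure NE: (C, Center)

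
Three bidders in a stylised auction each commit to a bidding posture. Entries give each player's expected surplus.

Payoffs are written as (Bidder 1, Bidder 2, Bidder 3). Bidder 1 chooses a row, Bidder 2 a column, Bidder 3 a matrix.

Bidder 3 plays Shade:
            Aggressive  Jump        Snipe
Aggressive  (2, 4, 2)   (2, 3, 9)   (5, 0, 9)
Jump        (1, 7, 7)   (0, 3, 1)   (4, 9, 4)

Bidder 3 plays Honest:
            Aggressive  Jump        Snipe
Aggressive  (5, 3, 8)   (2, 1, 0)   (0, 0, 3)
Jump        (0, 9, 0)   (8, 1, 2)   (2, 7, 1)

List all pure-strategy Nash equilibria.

Pure NE: (Aggressive, Aggressive, Honest)

Bidder 1 against (Aggressive, Shade): payoffs 2, 1 → best response Aggressive.
Bidder 1 against (Aggressive, Honest): payoffs 5, 0 → best response Aggressive.
Bidder 1 against (Jump, Shade): payoffs 2, 0 → best response Aggressive.
Bidder 1 against (Jump, Honest): payoffs 2, 8 → best response Jump.
Bidder 1 against (Snipe, Shade): payoffs 5, 4 → best response Aggressive.
Bidder 1 against (Snipe, Honest): payoffs 0, 2 → best response Jump.
Bidder 2 against (Aggressive, Shade): payoffs 4, 3, 0 → best response Aggressive.
Bidder 2 against (Aggressive, Honest): payoffs 3, 1, 0 → best response Aggressive.
Bidder 2 against (Jump, Shade): payoffs 7, 3, 9 → best response Snipe.
Bidder 2 against (Jump, Honest): payoffs 9, 1, 7 → best response Aggressive.
Bidder 3 against (Aggressive, Aggressive): payoffs 2, 8 → best response Honest.
Bidder 3 against (Aggressive, Jump): payoffs 9, 0 → best response Shade.
Bidder 3 against (Aggressive, Snipe): payoffs 9, 3 → best response Shade.
Bidder 3 against (Jump, Aggressive): payoffs 7, 0 → best response Shade.
Bidder 3 against (Jump, Jump): payoffs 1, 2 → best response Honest.
Bidder 3 against (Jump, Snipe): payoffs 4, 1 → best response Shade.
Mutual best responses: (Aggressive, Aggressive, Honest).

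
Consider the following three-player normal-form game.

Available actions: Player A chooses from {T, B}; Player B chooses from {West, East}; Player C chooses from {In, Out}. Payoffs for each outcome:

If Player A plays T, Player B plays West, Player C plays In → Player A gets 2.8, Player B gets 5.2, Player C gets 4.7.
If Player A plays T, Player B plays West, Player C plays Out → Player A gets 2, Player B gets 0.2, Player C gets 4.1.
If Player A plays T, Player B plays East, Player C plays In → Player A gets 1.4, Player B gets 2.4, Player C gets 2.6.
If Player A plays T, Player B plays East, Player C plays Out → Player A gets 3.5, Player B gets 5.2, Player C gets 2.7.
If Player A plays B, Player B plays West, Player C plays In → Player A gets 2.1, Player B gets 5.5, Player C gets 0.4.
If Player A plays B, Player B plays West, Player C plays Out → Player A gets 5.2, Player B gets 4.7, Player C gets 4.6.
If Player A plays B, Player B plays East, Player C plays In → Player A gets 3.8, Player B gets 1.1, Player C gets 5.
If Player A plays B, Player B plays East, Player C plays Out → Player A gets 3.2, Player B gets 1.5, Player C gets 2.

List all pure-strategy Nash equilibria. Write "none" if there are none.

Player A against (West, In): payoffs 2.8, 2.1 → best response T.
Player A against (West, Out): payoffs 2, 5.2 → best response B.
Player A against (East, In): payoffs 1.4, 3.8 → best response B.
Player A against (East, Out): payoffs 3.5, 3.2 → best response T.
Player B against (T, In): payoffs 5.2, 2.4 → best response West.
Player B against (T, Out): payoffs 0.2, 5.2 → best response East.
Player B against (B, In): payoffs 5.5, 1.1 → best response West.
Player B against (B, Out): payoffs 4.7, 1.5 → best response West.
Player C against (T, West): payoffs 4.7, 4.1 → best response In.
Player C against (T, East): payoffs 2.6, 2.7 → best response Out.
Player C against (B, West): payoffs 0.4, 4.6 → best response Out.
Player C against (B, East): payoffs 5, 2 → best response In.
Mutual best responses: (T, West, In); (T, East, Out); (B, West, Out).

The pure Nash equilibria are (T, West, In); (T, East, Out); (B, West, Out).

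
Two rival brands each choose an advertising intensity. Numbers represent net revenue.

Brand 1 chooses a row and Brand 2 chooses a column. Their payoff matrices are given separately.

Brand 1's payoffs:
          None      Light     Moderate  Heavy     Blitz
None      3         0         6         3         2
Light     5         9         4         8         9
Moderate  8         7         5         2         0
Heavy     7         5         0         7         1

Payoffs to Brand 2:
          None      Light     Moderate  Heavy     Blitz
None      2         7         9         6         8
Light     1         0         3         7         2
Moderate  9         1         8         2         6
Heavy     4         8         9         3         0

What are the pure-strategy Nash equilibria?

The pure Nash equilibria are (None, Moderate) and (Light, Heavy) and (Moderate, None).

Brand 1 against None: payoffs 3, 5, 8, 7 → best response Moderate.
Brand 1 against Light: payoffs 0, 9, 7, 5 → best response Light.
Brand 1 against Moderate: payoffs 6, 4, 5, 0 → best response None.
Brand 1 against Heavy: payoffs 3, 8, 2, 7 → best response Light.
Brand 1 against Blitz: payoffs 2, 9, 0, 1 → best response Light.
Brand 2 against None: payoffs 2, 7, 9, 6, 8 → best response Moderate.
Brand 2 against Light: payoffs 1, 0, 3, 7, 2 → best response Heavy.
Brand 2 against Moderate: payoffs 9, 1, 8, 2, 6 → best response None.
Brand 2 against Heavy: payoffs 4, 8, 9, 3, 0 → best response Moderate.
Mutual best responses: (None, Moderate); (Light, Heavy); (Moderate, None).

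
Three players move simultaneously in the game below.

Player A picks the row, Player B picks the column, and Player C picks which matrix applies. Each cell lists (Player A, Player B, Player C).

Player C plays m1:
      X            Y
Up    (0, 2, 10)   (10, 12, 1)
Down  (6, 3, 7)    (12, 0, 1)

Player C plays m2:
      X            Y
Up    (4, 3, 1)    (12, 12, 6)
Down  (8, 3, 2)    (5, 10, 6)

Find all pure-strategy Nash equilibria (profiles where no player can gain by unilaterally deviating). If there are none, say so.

(Up, X, m1): Player A can switch to Down (0 → 6). Not NE.
(Up, X, m2): Player A can switch to Down (4 → 8). Not NE.
(Up, Y, m1): Player A can switch to Down (10 → 12). Not NE.
(Up, Y, m2): Player A gets 12, best alternative 5; Player B gets 12, best alternative 3; Player C gets 6, best alternative 1. No profitable deviation — NE.
(Down, X, m1): Player A gets 6, best alternative 0; Player B gets 3, best alternative 0; Player C gets 7, best alternative 2. No profitable deviation — NE.
(Down, X, m2): Player B can switch to Y (3 → 10). Not NE.
(Down, Y, m1): Player B can switch to X (0 → 3). Not NE.
(Down, Y, m2): Player A can switch to Up (5 → 12). Not NE.

Pure-strategy Nash equilibria: (Up, Y, m2), (Down, X, m1)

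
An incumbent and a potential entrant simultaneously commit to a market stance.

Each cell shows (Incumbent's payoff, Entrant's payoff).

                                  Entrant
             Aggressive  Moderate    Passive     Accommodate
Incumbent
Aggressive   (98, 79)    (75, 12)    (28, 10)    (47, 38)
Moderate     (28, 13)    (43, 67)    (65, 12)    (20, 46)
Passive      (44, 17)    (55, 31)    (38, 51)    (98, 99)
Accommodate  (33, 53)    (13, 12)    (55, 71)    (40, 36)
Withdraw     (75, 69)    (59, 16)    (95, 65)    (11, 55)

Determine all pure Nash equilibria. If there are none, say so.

For each player, find the best response to each opponent profile; mutual best responses are the pure NE.
Incumbent against Aggressive: payoffs 98, 28, 44, 33, 75 → best response Aggressive.
Incumbent against Moderate: payoffs 75, 43, 55, 13, 59 → best response Aggressive.
Incumbent against Passive: payoffs 28, 65, 38, 55, 95 → best response Withdraw.
Incumbent against Accommodate: payoffs 47, 20, 98, 40, 11 → best response Passive.
Entrant against Aggressive: payoffs 79, 12, 10, 38 → best response Aggressive.
Entrant against Moderate: payoffs 13, 67, 12, 46 → best response Moderate.
Entrant against Passive: payoffs 17, 31, 51, 99 → best response Accommodate.
Entrant against Accommodate: payoffs 53, 12, 71, 36 → best response Passive.
Entrant against Withdraw: payoffs 69, 16, 65, 55 → best response Aggressive.
Mutual best responses: (Aggressive, Aggressive); (Passive, Accommodate).

The pure Nash equilibria are (Aggressive, Aggressive); (Passive, Accommodate).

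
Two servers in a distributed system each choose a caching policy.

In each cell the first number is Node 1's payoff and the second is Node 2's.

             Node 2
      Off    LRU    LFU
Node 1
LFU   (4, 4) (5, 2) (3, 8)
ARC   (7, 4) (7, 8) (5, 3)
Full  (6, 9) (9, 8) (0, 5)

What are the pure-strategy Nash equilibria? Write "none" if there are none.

This game has no pure Nash equilibrium.

(LFU, Off): Node 1 can switch to ARC (4 → 7). Not NE.
(LFU, LRU): Node 1 can switch to ARC (5 → 7). Not NE.
(LFU, LFU): Node 1 can switch to ARC (3 → 5). Not NE.
(ARC, Off): Node 2 can switch to LRU (4 → 8). Not NE.
(ARC, LRU): Node 1 can switch to Full (7 → 9). Not NE.
(ARC, LFU): Node 2 can switch to Off (3 → 4). Not NE.
(Full, Off): Node 1 can switch to ARC (6 → 7). Not NE.
(Full, LRU): Node 2 can switch to Off (8 → 9). Not NE.
(Full, LFU): Node 1 can switch to LFU (0 → 3). Not NE.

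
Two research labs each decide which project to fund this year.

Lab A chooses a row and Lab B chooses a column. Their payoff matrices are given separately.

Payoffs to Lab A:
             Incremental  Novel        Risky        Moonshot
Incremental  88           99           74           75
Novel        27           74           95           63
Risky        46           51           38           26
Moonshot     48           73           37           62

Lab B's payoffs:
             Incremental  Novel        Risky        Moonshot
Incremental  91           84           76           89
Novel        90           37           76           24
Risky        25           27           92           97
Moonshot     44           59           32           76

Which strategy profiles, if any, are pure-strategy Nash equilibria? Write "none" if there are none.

(Incremental, Incremental): Lab A gets 88, best alternative 48; Lab B gets 91, best alternative 89. No profitable deviation — NE.
(Incremental, Novel): Lab B can switch to Incremental (84 → 91). Not NE.
(Incremental, Risky): Lab A can switch to Novel (74 → 95). Not NE.
(Incremental, Moonshot): Lab B can switch to Incremental (89 → 91). Not NE.
(Novel, Incremental): Lab A can switch to Incremental (27 → 88). Not NE.
(Novel, Novel): Lab A can switch to Incremental (74 → 99). Not NE.
(Novel, Risky): Lab B can switch to Incremental (76 → 90). Not NE.
(Novel, Moonshot): Lab A can switch to Incremental (63 → 75). Not NE.
(Risky, Incremental): Lab A can switch to Incremental (46 → 88). Not NE.
(Risky, Novel): Lab A can switch to Incremental (51 → 99). Not NE.
(Risky, Risky): Lab A can switch to Incremental (38 → 74). Not NE.
(The remaining 5 profiles each have a profitable deviation by the same check.)

The unique pure-strategy Nash equilibrium is (Incremental, Incremental).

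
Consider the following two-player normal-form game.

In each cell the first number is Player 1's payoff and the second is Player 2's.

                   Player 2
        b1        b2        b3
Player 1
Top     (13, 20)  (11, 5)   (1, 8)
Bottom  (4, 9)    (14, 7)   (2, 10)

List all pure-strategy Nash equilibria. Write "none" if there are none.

Pure-strategy Nash equilibria: (Top, b1), (Bottom, b3)

Player 1 against b1: payoffs 13, 4 → best response Top.
Player 1 against b2: payoffs 11, 14 → best response Bottom.
Player 1 against b3: payoffs 1, 2 → best response Bottom.
Player 2 against Top: payoffs 20, 5, 8 → best response b1.
Player 2 against Bottom: payoffs 9, 7, 10 → best response b3.
Mutual best responses: (Top, b1); (Bottom, b3).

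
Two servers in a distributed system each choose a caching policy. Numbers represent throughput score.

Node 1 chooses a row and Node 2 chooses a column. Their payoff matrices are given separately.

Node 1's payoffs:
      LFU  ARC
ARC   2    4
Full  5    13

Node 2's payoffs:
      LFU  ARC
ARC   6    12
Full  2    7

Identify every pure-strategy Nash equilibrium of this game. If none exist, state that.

(Full, ARC)

Mark each player's best response to every combination of opponents' strategies; a profile where every player is best-responding is a pure Nash equilibrium.
Node 1 against LFU: payoffs 2, 5 → best response Full.
Node 1 against ARC: payoffs 4, 13 → best response Full.
Node 2 against ARC: payoffs 6, 12 → best response ARC.
Node 2 against Full: payoffs 2, 7 → best response ARC.
Mutual best responses: (Full, ARC).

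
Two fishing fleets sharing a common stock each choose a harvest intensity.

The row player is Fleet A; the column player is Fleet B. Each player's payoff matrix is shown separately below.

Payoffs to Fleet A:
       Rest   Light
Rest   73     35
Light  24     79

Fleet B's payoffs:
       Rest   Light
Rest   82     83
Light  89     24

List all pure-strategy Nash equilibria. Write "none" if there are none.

none

Fleet A against Rest: payoffs 73, 24 → best response Rest.
Fleet A against Light: payoffs 35, 79 → best response Light.
Fleet B against Rest: payoffs 82, 83 → best response Light.
Fleet B against Light: payoffs 89, 24 → best response Rest.
No profile is a mutual best response for all players.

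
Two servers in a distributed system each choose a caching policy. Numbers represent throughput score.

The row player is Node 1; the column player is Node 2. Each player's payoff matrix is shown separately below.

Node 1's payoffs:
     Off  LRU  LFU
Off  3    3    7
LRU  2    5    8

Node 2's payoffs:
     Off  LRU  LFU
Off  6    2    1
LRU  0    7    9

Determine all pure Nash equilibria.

(Off, Off) and (LRU, LFU)

Node 1 against Off: payoffs 3, 2 → best response Off.
Node 1 against LRU: payoffs 3, 5 → best response LRU.
Node 1 against LFU: payoffs 7, 8 → best response LRU.
Node 2 against Off: payoffs 6, 2, 1 → best response Off.
Node 2 against LRU: payoffs 0, 7, 9 → best response LFU.
Mutual best responses: (Off, Off); (LRU, LFU).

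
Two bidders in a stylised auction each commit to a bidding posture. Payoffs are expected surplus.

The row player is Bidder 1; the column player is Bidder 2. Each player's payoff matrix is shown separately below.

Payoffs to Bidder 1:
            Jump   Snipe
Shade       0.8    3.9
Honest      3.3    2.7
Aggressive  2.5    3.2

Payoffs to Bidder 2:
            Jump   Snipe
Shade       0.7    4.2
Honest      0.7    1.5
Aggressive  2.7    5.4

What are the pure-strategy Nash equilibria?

Pure NE: (Shade, Snipe)

Check each profile: it is a Nash equilibrium iff no player can strictly gain by switching unilaterally.
(Shade, Jump): Bidder 1 can switch to Honest (0.8 → 3.3). Not NE.
(Shade, Snipe): Bidder 1 gets 3.9, best alternative 3.2; Bidder 2 gets 4.2, best alternative 0.7. No profitable deviation — NE.
(Honest, Jump): Bidder 2 can switch to Snipe (0.7 → 1.5). Not NE.
(Honest, Snipe): Bidder 1 can switch to Shade (2.7 → 3.9). Not NE.
(Aggressive, Jump): Bidder 1 can switch to Honest (2.5 → 3.3). Not NE.
(Aggressive, Snipe): Bidder 1 can switch to Shade (3.2 → 3.9). Not NE.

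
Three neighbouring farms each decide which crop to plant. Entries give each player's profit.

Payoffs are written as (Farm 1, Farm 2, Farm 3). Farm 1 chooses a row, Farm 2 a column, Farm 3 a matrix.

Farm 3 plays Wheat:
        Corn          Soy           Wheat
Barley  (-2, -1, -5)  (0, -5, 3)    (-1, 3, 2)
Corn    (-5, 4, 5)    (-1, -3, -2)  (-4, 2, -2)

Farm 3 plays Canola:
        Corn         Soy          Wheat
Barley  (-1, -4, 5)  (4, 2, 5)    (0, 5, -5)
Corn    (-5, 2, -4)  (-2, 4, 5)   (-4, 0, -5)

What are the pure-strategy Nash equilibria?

Pure NE: (Barley, Wheat, Wheat)

(Barley, Corn, Wheat): Farm 2 can switch to Wheat (-1 → 3). Not NE.
(Barley, Corn, Canola): Farm 2 can switch to Soy (-4 → 2). Not NE.
(Barley, Soy, Wheat): Farm 2 can switch to Corn (-5 → -1). Not NE.
(Barley, Soy, Canola): Farm 2 can switch to Wheat (2 → 5). Not NE.
(Barley, Wheat, Wheat): Farm 1 gets -1, best alternative -4; Farm 2 gets 3, best alternative -1; Farm 3 gets 2, best alternative -5. No profitable deviation — NE.
(Barley, Wheat, Canola): Farm 3 can switch to Wheat (-5 → 2). Not NE.
(Corn, Corn, Wheat): Farm 1 can switch to Barley (-5 → -2). Not NE.
(Corn, Corn, Canola): Farm 1 can switch to Barley (-5 → -1). Not NE.
(Corn, Soy, Wheat): Farm 1 can switch to Barley (-1 → 0). Not NE.
(Corn, Soy, Canola): Farm 1 can switch to Barley (-2 → 4). Not NE.
(Corn, Wheat, Wheat): Farm 1 can switch to Barley (-4 → -1). Not NE.
(Corn, Wheat, Canola): Farm 1 can switch to Barley (-4 → 0). Not NE.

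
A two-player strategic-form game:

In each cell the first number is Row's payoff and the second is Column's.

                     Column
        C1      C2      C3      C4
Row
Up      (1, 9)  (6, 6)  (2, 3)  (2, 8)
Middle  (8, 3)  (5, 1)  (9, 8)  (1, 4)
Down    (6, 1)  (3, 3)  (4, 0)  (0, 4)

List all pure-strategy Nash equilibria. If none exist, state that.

Row against C1: payoffs 1, 8, 6 → best response Middle.
Row against C2: payoffs 6, 5, 3 → best response Up.
Row against C3: payoffs 2, 9, 4 → best response Middle.
Row against C4: payoffs 2, 1, 0 → best response Up.
Column against Up: payoffs 9, 6, 3, 8 → best response C1.
Column against Middle: payoffs 3, 1, 8, 4 → best response C3.
Column against Down: payoffs 1, 3, 0, 4 → best response C4.
Mutual best responses: (Middle, C3).

The unique pure-strategy Nash equilibrium is (Middle, C3).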